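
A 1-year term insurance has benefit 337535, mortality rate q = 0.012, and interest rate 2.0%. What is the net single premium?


NSP = benefit * q * v
v = 1/(1+i) = 0.980392
NSP = 337535 * 0.012 * 0.980392
= 3971.0


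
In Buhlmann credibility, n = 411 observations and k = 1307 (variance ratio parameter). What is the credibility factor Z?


Z = n / (n + k)
= 411 / (411 + 1307)
= 411 / 1718
= 0.2392


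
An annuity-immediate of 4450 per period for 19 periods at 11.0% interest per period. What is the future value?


FV = PMT * ((1+i)^n - 1) / i
= 4450 * ((1.11)^19 - 1) / 0.11
= 4450 * (7.263344 - 1) / 0.11
= 253380.7235


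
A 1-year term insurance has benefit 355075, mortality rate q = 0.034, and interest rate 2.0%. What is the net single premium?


NSP = benefit * q * v
v = 1/(1+i) = 0.980392
NSP = 355075 * 0.034 * 0.980392
= 11835.8333


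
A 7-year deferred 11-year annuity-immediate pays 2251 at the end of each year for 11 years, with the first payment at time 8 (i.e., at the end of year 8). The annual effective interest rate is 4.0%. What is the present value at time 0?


PV at time 7 of the 11-year annuity-immediate:
a_n = 2251 * (1-(1+0.04)^(-11))/0.04 = 19719.8331
Discount back 7 years to time 0:
PV = 19719.8331 * (1+0.04)^(-7)
= 19719.8331 * 0.759918
= 14985.4524


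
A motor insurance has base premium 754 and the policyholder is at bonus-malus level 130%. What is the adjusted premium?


adjusted = base * BM_level / 100
= 754 * 130 / 100
= 754 * 1.3
= 980.2


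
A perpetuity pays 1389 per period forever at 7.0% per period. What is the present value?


PV = PMT / i
= 1389 / 0.07
= 19842.8571


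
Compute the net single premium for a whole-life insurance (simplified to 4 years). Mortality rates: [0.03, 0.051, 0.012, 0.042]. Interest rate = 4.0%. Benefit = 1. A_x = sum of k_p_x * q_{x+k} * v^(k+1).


v = 0.961538
Year 0: k_p_x=1.0, q=0.03, term=0.028846
Year 1: k_p_x=0.97, q=0.051, term=0.045738
Year 2: k_p_x=0.92053, q=0.012, term=0.00982
Year 3: k_p_x=0.909484, q=0.042, term=0.032652
A_x = 0.1171


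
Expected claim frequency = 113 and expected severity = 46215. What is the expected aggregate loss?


E[S] = E[N] * E[X]
= 113 * 46215
= 5.2223e+06


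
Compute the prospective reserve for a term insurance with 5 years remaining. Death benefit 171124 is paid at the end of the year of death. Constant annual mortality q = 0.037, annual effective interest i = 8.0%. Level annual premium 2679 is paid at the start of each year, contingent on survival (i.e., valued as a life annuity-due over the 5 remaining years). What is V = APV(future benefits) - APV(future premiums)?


v = 1/(1+i) = 0.925926
APV(future benefits) per unit = sum_{k=0}^{4} k_p_x * q * v^(k+1) = 0.13799
APV(future benefits) = 171124 * 0.13799 = 23613.3553
Life annuity-due factor ä_{x:5} = sum_{k=0}^{4} k_p_x * v^k = 4.027808
APV(future premiums) = 2679 * 4.027808 = 10790.4988
V = 23613.3553 - 10790.4988
= 12822.8564


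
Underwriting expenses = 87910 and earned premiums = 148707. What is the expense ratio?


Expense ratio = expenses / premiums
= 87910 / 148707
= 0.5912


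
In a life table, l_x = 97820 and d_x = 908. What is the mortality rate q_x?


q_x = d_x / l_x
= 908 / 97820
= 0.0093


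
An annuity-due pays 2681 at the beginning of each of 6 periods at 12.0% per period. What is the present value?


PV_due = PMT * (1-(1+i)^(-n))/i * (1+i)
PV_immediate = 11022.683
PV_due = 11022.683 * 1.12
= 12345.405


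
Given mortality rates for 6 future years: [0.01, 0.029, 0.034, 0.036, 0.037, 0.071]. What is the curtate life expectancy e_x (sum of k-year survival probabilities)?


e_x = sum_{k=1}^{n} k_p_x
k_p_x values:
  1_p_x = 0.99
  2_p_x = 0.96129
  3_p_x = 0.928606
  4_p_x = 0.895176
  5_p_x = 0.862055
  6_p_x = 0.800849
e_x = 5.438


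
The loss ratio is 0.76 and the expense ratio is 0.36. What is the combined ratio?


Combined ratio = loss ratio + expense ratio
= 0.76 + 0.36
= 1.12


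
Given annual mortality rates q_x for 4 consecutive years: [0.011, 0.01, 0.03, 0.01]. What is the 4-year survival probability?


p_k = 1 - q_k for each year
Survival = product of (1 - q_k)
= 0.989 * 0.99 * 0.97 * 0.99
= 0.9402


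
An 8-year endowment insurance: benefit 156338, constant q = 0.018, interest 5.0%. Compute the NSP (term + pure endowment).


Term component = 17161.8306
Pure endowment = 8_p_x * v^8 * benefit = 0.864753 * 0.676839 * 156338 = 91504.4177
NSP = 108666.2483


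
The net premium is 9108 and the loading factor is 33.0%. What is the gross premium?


Gross = net * (1 + loading)
= 9108 * (1 + 0.33)
= 9108 * 1.33
= 12113.64


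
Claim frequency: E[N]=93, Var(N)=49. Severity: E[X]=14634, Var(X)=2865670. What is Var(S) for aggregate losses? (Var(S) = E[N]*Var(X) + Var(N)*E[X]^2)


Var(S) = E[N]*Var(X) + Var(N)*E[X]^2
= 93*2865670 + 49*14634^2
= 266507310 + 10493543844
= 1.0760e+10


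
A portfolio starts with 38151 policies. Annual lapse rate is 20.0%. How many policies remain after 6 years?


remaining = initial * (1 - lapse)^years
= 38151 * (1 - 0.2)^6
= 38151 * 0.262144
= 10001.0557


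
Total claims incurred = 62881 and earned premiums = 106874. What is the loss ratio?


Loss ratio = claims / premiums
= 62881 / 106874
= 0.5884


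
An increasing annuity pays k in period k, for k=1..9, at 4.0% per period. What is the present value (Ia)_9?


(Ia)_n = sum_{k=1}^{n} k * v^k, v = 1/(1+i)
v = 0.961538
Sum computed term by term:
(Ia)_9 = 35.2366


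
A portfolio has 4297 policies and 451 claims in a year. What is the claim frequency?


frequency = claims / policies
= 451 / 4297
= 0.105


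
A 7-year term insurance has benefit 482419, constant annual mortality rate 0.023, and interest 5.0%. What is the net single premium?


NSP = benefit * sum_{k=0}^{n-1} k_p_x * q * v^(k+1)
With constant q=0.023, v=0.952381
Sum = 0.124811
NSP = 482419 * 0.124811
= 60211.1855


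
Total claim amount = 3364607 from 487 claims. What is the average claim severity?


severity = total / number
= 3364607 / 487
= 6908.8439


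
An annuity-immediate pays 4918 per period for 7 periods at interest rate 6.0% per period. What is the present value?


PV = PMT * (1 - (1+i)^(-n)) / i
= 4918 * (1 - (1+0.06)^(-7)) / 0.06
= 4918 * (1 - 0.665057) / 0.06
= 4918 * 5.582381
= 27454.1519


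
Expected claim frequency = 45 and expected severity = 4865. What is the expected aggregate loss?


E[S] = E[N] * E[X]
= 45 * 4865
= 218925


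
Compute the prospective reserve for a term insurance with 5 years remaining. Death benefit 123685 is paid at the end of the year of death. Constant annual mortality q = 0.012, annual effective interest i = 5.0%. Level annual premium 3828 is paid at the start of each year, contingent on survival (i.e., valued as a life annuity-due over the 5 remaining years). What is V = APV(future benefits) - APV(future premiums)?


v = 1/(1+i) = 0.952381
APV(future benefits) per unit = sum_{k=0}^{4} k_p_x * q * v^(k+1) = 0.050781
APV(future benefits) = 123685 * 0.050781 = 6280.8979
Life annuity-due factor ä_{x:5} = sum_{k=0}^{4} k_p_x * v^k = 4.443373
APV(future premiums) = 3828 * 4.443373 = 17009.2311
V = 6280.8979 - 17009.2311
= -10728.3332


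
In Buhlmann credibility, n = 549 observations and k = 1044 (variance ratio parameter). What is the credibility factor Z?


Z = n / (n + k)
= 549 / (549 + 1044)
= 549 / 1593
= 0.3446


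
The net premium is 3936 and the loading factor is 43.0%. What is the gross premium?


Gross = net * (1 + loading)
= 3936 * (1 + 0.43)
= 3936 * 1.43
= 5628.48


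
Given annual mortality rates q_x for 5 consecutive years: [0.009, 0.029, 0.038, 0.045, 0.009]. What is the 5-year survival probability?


p_k = 1 - q_k for each year
Survival = product of (1 - q_k)
= 0.991 * 0.971 * 0.962 * 0.955 * 0.991
= 0.8761


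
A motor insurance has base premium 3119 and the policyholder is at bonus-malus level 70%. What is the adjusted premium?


adjusted = base * BM_level / 100
= 3119 * 70 / 100
= 3119 * 0.7
= 2183.3


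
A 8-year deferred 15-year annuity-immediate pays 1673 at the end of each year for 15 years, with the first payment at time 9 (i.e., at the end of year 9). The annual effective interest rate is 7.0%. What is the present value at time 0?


PV at time 8 of the 15-year annuity-immediate:
a_n = 1673 * (1-(1+0.07)^(-15))/0.07 = 15237.5401
Discount back 8 years to time 0:
PV = 15237.5401 * (1+0.07)^(-8)
= 15237.5401 * 0.582009
= 8868.3871


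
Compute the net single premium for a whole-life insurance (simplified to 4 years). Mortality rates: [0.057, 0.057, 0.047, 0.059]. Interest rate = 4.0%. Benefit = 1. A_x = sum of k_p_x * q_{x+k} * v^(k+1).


v = 0.961538
Year 0: k_p_x=1.0, q=0.057, term=0.054808
Year 1: k_p_x=0.943, q=0.057, term=0.049696
Year 2: k_p_x=0.889249, q=0.047, term=0.037155
Year 3: k_p_x=0.847454, q=0.059, term=0.04274
A_x = 0.1844


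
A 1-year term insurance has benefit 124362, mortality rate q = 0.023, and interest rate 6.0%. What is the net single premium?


NSP = benefit * q * v
v = 1/(1+i) = 0.943396
NSP = 124362 * 0.023 * 0.943396
= 2698.4208


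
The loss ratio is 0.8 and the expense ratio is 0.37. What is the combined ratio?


Combined ratio = loss ratio + expense ratio
= 0.8 + 0.37
= 1.17


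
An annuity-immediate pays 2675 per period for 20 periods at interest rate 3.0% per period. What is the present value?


PV = PMT * (1 - (1+i)^(-n)) / i
= 2675 * (1 - (1+0.03)^(-20)) / 0.03
= 2675 * (1 - 0.553676) / 0.03
= 2675 * 14.877475
= 39797.2453


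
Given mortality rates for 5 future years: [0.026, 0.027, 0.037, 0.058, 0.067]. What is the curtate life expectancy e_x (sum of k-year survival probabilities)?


e_x = sum_{k=1}^{n} k_p_x
k_p_x values:
  1_p_x = 0.974
  2_p_x = 0.947702
  3_p_x = 0.912637
  4_p_x = 0.859704
  5_p_x = 0.802104
e_x = 4.4961


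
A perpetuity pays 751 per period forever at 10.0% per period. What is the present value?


PV = PMT / i
= 751 / 0.1
= 7510.0


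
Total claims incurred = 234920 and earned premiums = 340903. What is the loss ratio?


Loss ratio = claims / premiums
= 234920 / 340903
= 0.6891


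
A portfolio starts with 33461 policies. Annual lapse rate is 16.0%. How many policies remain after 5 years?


remaining = initial * (1 - lapse)^years
= 33461 * (1 - 0.16)^5
= 33461 * 0.418212
= 13993.7898


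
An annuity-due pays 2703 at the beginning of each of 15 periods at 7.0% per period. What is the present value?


PV_due = PMT * (1-(1+i)^(-n))/i * (1+i)
PV_immediate = 24618.6916
PV_due = 24618.6916 * 1.07
= 26342.0


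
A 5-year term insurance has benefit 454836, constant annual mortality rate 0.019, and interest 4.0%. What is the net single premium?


NSP = benefit * sum_{k=0}^{n-1} k_p_x * q * v^(k+1)
With constant q=0.019, v=0.961538
Sum = 0.081553
NSP = 454836 * 0.081553
= 37093.4055


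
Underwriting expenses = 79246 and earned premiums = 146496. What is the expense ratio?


Expense ratio = expenses / premiums
= 79246 / 146496
= 0.5409


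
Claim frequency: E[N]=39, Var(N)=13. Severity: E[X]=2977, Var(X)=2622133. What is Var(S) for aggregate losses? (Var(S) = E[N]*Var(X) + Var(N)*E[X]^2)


Var(S) = E[N]*Var(X) + Var(N)*E[X]^2
= 39*2622133 + 13*2977^2
= 102263187 + 115212877
= 2.1748e+08


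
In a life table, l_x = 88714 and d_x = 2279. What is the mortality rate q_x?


q_x = d_x / l_x
= 2279 / 88714
= 0.0257


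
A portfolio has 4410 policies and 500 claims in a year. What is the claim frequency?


frequency = claims / policies
= 500 / 4410
= 0.1134


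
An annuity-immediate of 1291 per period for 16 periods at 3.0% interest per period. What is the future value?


FV = PMT * ((1+i)^n - 1) / i
= 1291 * ((1.03)^16 - 1) / 0.03
= 1291 * (1.604706 - 1) / 0.03
= 26022.5338


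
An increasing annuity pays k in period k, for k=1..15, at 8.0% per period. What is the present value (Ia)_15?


(Ia)_n = sum_{k=1}^{n} k * v^k, v = 1/(1+i)
v = 0.925926
Sum computed term by term:
(Ia)_15 = 56.4451


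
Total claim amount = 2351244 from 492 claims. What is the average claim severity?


severity = total / number
= 2351244 / 492
= 4778.9512


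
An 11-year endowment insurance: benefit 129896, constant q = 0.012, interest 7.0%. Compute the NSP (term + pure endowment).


Term component = 11101.1462
Pure endowment = 11_p_x * v^11 * benefit = 0.875642 * 0.475093 * 129896 = 54038.1676
NSP = 65139.3138


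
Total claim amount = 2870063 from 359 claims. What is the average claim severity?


severity = total / number
= 2870063 / 359
= 7994.6045


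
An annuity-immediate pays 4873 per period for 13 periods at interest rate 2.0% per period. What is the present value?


PV = PMT * (1 - (1+i)^(-n)) / i
= 4873 * (1 - (1+0.02)^(-13)) / 0.02
= 4873 * (1 - 0.773033) / 0.02
= 4873 * 11.348374
= 55300.6253


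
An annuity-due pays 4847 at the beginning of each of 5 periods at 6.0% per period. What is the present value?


PV_due = PMT * (1-(1+i)^(-n))/i * (1+i)
PV_immediate = 20417.3273
PV_due = 20417.3273 * 1.06
= 21642.3669


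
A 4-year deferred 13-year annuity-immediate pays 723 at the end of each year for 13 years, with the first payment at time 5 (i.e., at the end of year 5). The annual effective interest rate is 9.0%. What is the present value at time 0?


PV at time 4 of the 13-year annuity-immediate:
a_n = 723 * (1-(1+0.09)^(-13))/0.09 = 5413.0315
Discount back 4 years to time 0:
PV = 5413.0315 * (1+0.09)^(-4)
= 5413.0315 * 0.708425
= 3834.728


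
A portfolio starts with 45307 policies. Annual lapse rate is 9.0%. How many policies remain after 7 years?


remaining = initial * (1 - lapse)^years
= 45307 * (1 - 0.09)^7
= 45307 * 0.516761
= 23412.8915


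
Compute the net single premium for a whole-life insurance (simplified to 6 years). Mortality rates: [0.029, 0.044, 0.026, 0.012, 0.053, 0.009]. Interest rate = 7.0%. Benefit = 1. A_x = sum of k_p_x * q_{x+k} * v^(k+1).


v = 0.934579
Year 0: k_p_x=1.0, q=0.029, term=0.027103
Year 1: k_p_x=0.971, q=0.044, term=0.037317
Year 2: k_p_x=0.928276, q=0.026, term=0.019701
Year 3: k_p_x=0.904141, q=0.012, term=0.008277
Year 4: k_p_x=0.893291, q=0.053, term=0.033756
Year 5: k_p_x=0.845947, q=0.009, term=0.005073
A_x = 0.1312


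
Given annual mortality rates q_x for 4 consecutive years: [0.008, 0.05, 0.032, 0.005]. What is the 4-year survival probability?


p_k = 1 - q_k for each year
Survival = product of (1 - q_k)
= 0.992 * 0.95 * 0.968 * 0.995
= 0.9077


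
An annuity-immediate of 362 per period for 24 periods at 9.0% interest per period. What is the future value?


FV = PMT * ((1+i)^n - 1) / i
= 362 * ((1.09)^24 - 1) / 0.09
= 362 * (7.911083 - 1) / 0.09
= 27797.9123


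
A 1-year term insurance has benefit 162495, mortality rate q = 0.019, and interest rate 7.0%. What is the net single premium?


NSP = benefit * q * v
v = 1/(1+i) = 0.934579
NSP = 162495 * 0.019 * 0.934579
= 2885.4252


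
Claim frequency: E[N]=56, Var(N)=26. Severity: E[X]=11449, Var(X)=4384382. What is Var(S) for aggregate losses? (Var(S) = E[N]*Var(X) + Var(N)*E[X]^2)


Var(S) = E[N]*Var(X) + Var(N)*E[X]^2
= 56*4384382 + 26*11449^2
= 245525392 + 3408069626
= 3.6536e+09


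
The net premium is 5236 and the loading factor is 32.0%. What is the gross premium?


Gross = net * (1 + loading)
= 5236 * (1 + 0.32)
= 5236 * 1.32
= 6911.52


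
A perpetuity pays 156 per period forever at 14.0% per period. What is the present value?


PV = PMT / i
= 156 / 0.14
= 1114.2857


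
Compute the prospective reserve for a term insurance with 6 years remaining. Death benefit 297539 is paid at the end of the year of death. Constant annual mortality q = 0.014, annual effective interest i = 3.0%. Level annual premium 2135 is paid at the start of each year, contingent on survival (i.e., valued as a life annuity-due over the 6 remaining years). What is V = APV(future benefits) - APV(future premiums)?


v = 1/(1+i) = 0.970874
APV(future benefits) per unit = sum_{k=0}^{5} k_p_x * q * v^(k+1) = 0.073324
APV(future benefits) = 297539 * 0.073324 = 21816.8293
Life annuity-due factor ä_{x:6} = sum_{k=0}^{5} k_p_x * v^k = 5.394571
APV(future premiums) = 2135 * 5.394571 = 11517.4093
V = 21816.8293 - 11517.4093
= 10299.4199


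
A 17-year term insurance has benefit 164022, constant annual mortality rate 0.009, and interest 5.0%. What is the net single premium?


NSP = benefit * sum_{k=0}^{n-1} k_p_x * q * v^(k+1)
With constant q=0.009, v=0.952381
Sum = 0.09547
NSP = 164022 * 0.09547
= 15659.2103


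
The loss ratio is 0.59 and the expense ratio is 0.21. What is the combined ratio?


Combined ratio = loss ratio + expense ratio
= 0.59 + 0.21
= 0.8


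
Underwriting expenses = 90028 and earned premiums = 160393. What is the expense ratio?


Expense ratio = expenses / premiums
= 90028 / 160393
= 0.5613


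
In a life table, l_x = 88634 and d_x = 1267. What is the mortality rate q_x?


q_x = d_x / l_x
= 1267 / 88634
= 0.0143


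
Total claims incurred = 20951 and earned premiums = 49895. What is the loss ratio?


Loss ratio = claims / premiums
= 20951 / 49895
= 0.4199


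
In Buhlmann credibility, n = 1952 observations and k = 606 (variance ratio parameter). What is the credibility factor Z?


Z = n / (n + k)
= 1952 / (1952 + 606)
= 1952 / 2558
= 0.7631


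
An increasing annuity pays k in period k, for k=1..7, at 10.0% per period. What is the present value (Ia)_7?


(Ia)_n = sum_{k=1}^{n} k * v^k, v = 1/(1+i)
v = 0.909091
Sum computed term by term:
(Ia)_7 = 17.6315


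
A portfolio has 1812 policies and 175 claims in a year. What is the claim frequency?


frequency = claims / policies
= 175 / 1812
= 0.0966


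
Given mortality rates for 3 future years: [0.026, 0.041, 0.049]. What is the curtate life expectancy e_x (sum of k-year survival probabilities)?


e_x = sum_{k=1}^{n} k_p_x
k_p_x values:
  1_p_x = 0.974
  2_p_x = 0.934066
  3_p_x = 0.888297
e_x = 2.7964


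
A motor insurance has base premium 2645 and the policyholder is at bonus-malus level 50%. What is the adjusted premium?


adjusted = base * BM_level / 100
= 2645 * 50 / 100
= 2645 * 0.5
= 1322.5


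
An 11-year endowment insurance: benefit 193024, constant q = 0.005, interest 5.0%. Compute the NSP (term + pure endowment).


Term component = 7838.2848
Pure endowment = 11_p_x * v^11 * benefit = 0.946355 * 0.584679 * 193024 = 106802.8667
NSP = 114641.1515


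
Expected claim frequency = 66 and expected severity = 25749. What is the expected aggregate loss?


E[S] = E[N] * E[X]
= 66 * 25749
= 1.6994e+06


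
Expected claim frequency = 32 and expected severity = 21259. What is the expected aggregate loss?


E[S] = E[N] * E[X]
= 32 * 21259
= 680288


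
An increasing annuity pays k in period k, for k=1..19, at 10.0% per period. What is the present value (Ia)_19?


(Ia)_n = sum_{k=1}^{n} k * v^k, v = 1/(1+i)
v = 0.909091
Sum computed term by term:
(Ia)_19 = 60.9476


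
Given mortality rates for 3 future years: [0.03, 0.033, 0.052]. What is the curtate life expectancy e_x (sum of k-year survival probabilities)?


e_x = sum_{k=1}^{n} k_p_x
k_p_x values:
  1_p_x = 0.97
  2_p_x = 0.93799
  3_p_x = 0.889215
e_x = 2.7972


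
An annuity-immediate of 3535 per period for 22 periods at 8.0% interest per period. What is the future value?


FV = PMT * ((1+i)^n - 1) / i
= 3535 * ((1.08)^22 - 1) / 0.08
= 3535 * (5.43654 - 1) / 0.08
= 196039.6295


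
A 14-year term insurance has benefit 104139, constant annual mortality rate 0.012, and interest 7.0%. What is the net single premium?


NSP = benefit * sum_{k=0}^{n-1} k_p_x * q * v^(k+1)
With constant q=0.012, v=0.934579
Sum = 0.098413
NSP = 104139 * 0.098413
= 10248.6518


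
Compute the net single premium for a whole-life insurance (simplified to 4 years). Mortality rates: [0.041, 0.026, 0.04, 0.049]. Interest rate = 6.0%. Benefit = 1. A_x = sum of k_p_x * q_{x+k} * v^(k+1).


v = 0.943396
Year 0: k_p_x=1.0, q=0.041, term=0.038679
Year 1: k_p_x=0.959, q=0.026, term=0.022191
Year 2: k_p_x=0.934066, q=0.04, term=0.03137
Year 3: k_p_x=0.896703, q=0.049, term=0.034803
A_x = 0.127


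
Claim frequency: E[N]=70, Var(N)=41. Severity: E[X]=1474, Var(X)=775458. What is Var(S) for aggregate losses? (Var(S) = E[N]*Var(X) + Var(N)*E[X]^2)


Var(S) = E[N]*Var(X) + Var(N)*E[X]^2
= 70*775458 + 41*1474^2
= 54282060 + 89079716
= 1.4336e+08


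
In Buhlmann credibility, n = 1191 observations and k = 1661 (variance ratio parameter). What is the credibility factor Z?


Z = n / (n + k)
= 1191 / (1191 + 1661)
= 1191 / 2852
= 0.4176


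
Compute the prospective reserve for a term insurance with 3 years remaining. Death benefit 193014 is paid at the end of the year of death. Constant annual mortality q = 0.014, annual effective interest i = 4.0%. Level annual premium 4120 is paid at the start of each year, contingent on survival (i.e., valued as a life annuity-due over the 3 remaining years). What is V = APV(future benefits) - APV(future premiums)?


v = 1/(1+i) = 0.961538
APV(future benefits) per unit = sum_{k=0}^{2} k_p_x * q * v^(k+1) = 0.038324
APV(future benefits) = 193014 * 0.038324 = 7397.0713
Life annuity-due factor ä_{x:3} = sum_{k=0}^{2} k_p_x * v^k = 2.846927
APV(future premiums) = 4120 * 2.846927 = 11729.3383
V = 7397.0713 - 11729.3383
= -4332.267


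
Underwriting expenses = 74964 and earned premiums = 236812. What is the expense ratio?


Expense ratio = expenses / premiums
= 74964 / 236812
= 0.3166


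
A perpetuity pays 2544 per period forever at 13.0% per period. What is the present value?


PV = PMT / i
= 2544 / 0.13
= 19569.2308


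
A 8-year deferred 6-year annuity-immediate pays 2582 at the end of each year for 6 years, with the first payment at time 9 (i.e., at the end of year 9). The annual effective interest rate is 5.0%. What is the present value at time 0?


PV at time 8 of the 6-year annuity-immediate:
a_n = 2582 * (1-(1+0.05)^(-6))/0.05 = 13105.4369
Discount back 8 years to time 0:
PV = 13105.4369 * (1+0.05)^(-8)
= 13105.4369 * 0.676839
= 8870.2756


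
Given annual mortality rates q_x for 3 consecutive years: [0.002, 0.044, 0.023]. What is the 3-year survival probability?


p_k = 1 - q_k for each year
Survival = product of (1 - q_k)
= 0.998 * 0.956 * 0.977
= 0.9321


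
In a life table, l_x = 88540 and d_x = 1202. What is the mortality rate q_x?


q_x = d_x / l_x
= 1202 / 88540
= 0.0136


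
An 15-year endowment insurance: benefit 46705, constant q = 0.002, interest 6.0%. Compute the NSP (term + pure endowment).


Term component = 896.5539
Pure endowment = 15_p_x * v^15 * benefit = 0.970416 * 0.417265 * 46705 = 18911.8283
NSP = 19808.3822


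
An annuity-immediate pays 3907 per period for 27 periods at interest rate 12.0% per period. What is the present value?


PV = PMT * (1 - (1+i)^(-n)) / i
= 3907 * (1 - (1+0.12)^(-27)) / 0.12
= 3907 * (1 - 0.046894) / 0.12
= 3907 * 7.942554
= 31031.5565


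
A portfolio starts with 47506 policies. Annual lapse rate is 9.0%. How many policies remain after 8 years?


remaining = initial * (1 - lapse)^years
= 47506 * (1 - 0.09)^8
= 47506 * 0.470253
= 22339.8166


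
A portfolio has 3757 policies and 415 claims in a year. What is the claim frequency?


frequency = claims / policies
= 415 / 3757
= 0.1105


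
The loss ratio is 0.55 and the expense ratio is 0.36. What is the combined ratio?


Combined ratio = loss ratio + expense ratio
= 0.55 + 0.36
= 0.91


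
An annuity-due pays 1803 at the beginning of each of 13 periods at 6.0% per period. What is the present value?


PV_due = PMT * (1-(1+i)^(-n))/i * (1+i)
PV_immediate = 15961.3874
PV_due = 15961.3874 * 1.06
= 16919.0706


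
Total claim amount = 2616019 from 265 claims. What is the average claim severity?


severity = total / number
= 2616019 / 265
= 9871.7698


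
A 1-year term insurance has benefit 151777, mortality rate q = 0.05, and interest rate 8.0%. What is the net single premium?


NSP = benefit * q * v
v = 1/(1+i) = 0.925926
NSP = 151777 * 0.05 * 0.925926
= 7026.713


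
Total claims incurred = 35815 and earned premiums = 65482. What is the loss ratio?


Loss ratio = claims / premiums
= 35815 / 65482
= 0.5469


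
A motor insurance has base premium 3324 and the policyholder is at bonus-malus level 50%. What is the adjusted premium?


adjusted = base * BM_level / 100
= 3324 * 50 / 100
= 3324 * 0.5
= 1662.0


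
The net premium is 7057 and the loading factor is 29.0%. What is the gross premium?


Gross = net * (1 + loading)
= 7057 * (1 + 0.29)
= 7057 * 1.29
= 9103.53


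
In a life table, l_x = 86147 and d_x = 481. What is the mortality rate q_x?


q_x = d_x / l_x
= 481 / 86147
= 0.0056


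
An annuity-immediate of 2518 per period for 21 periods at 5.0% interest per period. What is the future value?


FV = PMT * ((1+i)^n - 1) / i
= 2518 * ((1.05)^21 - 1) / 0.05
= 2518 * (2.785963 - 1) / 0.05
= 89941.0761


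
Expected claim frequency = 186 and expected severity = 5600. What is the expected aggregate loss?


E[S] = E[N] * E[X]
= 186 * 5600
= 1.0416e+06


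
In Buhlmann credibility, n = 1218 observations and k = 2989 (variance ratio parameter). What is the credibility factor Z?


Z = n / (n + k)
= 1218 / (1218 + 2989)
= 1218 / 4207
= 0.2895


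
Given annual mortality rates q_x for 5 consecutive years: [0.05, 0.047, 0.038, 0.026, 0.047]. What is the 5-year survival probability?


p_k = 1 - q_k for each year
Survival = product of (1 - q_k)
= 0.95 * 0.953 * 0.962 * 0.974 * 0.953
= 0.8084


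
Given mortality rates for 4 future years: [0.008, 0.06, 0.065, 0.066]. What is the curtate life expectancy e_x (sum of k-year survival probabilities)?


e_x = sum_{k=1}^{n} k_p_x
k_p_x values:
  1_p_x = 0.992
  2_p_x = 0.93248
  3_p_x = 0.871869
  4_p_x = 0.814325
e_x = 3.6107


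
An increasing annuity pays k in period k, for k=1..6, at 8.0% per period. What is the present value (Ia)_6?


(Ia)_n = sum_{k=1}^{n} k * v^k, v = 1/(1+i)
v = 0.925926
Sum computed term by term:
(Ia)_6 = 15.1462


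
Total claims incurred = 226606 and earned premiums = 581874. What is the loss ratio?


Loss ratio = claims / premiums
= 226606 / 581874
= 0.3894


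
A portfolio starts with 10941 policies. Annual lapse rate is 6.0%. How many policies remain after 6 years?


remaining = initial * (1 - lapse)^years
= 10941 * (1 - 0.06)^6
= 10941 * 0.68987
= 7547.8653


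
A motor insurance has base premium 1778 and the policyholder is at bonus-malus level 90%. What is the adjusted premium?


adjusted = base * BM_level / 100
= 1778 * 90 / 100
= 1778 * 0.9
= 1600.2


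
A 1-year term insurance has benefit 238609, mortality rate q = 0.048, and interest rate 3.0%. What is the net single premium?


NSP = benefit * q * v
v = 1/(1+i) = 0.970874
NSP = 238609 * 0.048 * 0.970874
= 11119.6427


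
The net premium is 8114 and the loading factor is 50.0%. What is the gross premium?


Gross = net * (1 + loading)
= 8114 * (1 + 0.5)
= 8114 * 1.5
= 12171.0


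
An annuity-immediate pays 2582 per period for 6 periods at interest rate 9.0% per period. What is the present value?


PV = PMT * (1 - (1+i)^(-n)) / i
= 2582 * (1 - (1+0.09)^(-6)) / 0.09
= 2582 * (1 - 0.596267) / 0.09
= 2582 * 4.485919
= 11582.6418


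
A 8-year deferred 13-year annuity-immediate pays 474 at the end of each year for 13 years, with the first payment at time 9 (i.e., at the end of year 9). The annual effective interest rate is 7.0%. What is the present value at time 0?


PV at time 8 of the 13-year annuity-immediate:
a_n = 474 * (1-(1+0.07)^(-13))/0.07 = 3961.5265
Discount back 8 years to time 0:
PV = 3961.5265 * (1+0.07)^(-8)
= 3961.5265 * 0.582009
= 2305.6445


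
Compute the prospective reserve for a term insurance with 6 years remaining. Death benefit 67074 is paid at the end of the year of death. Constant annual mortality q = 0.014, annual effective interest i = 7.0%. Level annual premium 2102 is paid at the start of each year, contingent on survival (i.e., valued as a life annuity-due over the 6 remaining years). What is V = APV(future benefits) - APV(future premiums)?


v = 1/(1+i) = 0.934579
APV(future benefits) per unit = sum_{k=0}^{5} k_p_x * q * v^(k+1) = 0.064618
APV(future benefits) = 67074 * 0.064618 = 4334.184
Life annuity-due factor ä_{x:6} = sum_{k=0}^{5} k_p_x * v^k = 4.938657
APV(future premiums) = 2102 * 4.938657 = 10381.0573
V = 4334.184 - 10381.0573
= -6046.8733


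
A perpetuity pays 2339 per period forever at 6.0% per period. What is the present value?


PV = PMT / i
= 2339 / 0.06
= 38983.3333


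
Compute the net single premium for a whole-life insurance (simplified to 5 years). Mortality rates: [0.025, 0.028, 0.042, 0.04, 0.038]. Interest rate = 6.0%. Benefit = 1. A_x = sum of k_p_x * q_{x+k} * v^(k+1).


v = 0.943396
Year 0: k_p_x=1.0, q=0.025, term=0.023585
Year 1: k_p_x=0.975, q=0.028, term=0.024297
Year 2: k_p_x=0.9477, q=0.042, term=0.03342
Year 3: k_p_x=0.907897, q=0.04, term=0.028766
Year 4: k_p_x=0.871581, q=0.038, term=0.024749
A_x = 0.1348


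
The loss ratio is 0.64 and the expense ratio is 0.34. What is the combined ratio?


Combined ratio = loss ratio + expense ratio
= 0.64 + 0.34
= 0.98


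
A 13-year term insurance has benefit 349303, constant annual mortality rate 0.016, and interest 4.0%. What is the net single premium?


NSP = benefit * sum_{k=0}^{n-1} k_p_x * q * v^(k+1)
With constant q=0.016, v=0.961538
Sum = 0.14658
NSP = 349303 * 0.14658
= 51200.7597


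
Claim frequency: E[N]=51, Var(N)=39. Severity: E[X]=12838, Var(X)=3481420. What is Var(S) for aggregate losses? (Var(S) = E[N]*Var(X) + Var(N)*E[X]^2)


Var(S) = E[N]*Var(X) + Var(N)*E[X]^2
= 51*3481420 + 39*12838^2
= 177552420 + 6427755516
= 6.6053e+09


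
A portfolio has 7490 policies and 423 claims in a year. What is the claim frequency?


frequency = claims / policies
= 423 / 7490
= 0.0565


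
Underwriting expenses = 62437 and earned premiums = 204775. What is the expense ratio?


Expense ratio = expenses / premiums
= 62437 / 204775
= 0.3049


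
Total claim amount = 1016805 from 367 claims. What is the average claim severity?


severity = total / number
= 1016805 / 367
= 2770.5858


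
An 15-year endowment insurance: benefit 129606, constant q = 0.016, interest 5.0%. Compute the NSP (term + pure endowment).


Term component = 19554.079
Pure endowment = 15_p_x * v^15 * benefit = 0.785103 * 0.481017 * 129606 = 48945.4243
NSP = 68499.5033


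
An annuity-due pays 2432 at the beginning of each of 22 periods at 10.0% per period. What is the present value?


PV_due = PMT * (1-(1+i)^(-n))/i * (1+i)
PV_immediate = 21332.3859
PV_due = 21332.3859 * 1.1
= 23465.6245


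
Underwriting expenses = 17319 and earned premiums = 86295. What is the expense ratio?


Expense ratio = expenses / premiums
= 17319 / 86295
= 0.2007


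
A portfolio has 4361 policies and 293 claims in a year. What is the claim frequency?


frequency = claims / policies
= 293 / 4361
= 0.0672


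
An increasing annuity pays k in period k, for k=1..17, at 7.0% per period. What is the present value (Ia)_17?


(Ia)_n = sum_{k=1}^{n} k * v^k, v = 1/(1+i)
v = 0.934579
Sum computed term by term:
(Ia)_17 = 72.3555


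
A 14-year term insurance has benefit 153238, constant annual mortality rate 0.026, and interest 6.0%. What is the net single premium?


NSP = benefit * sum_{k=0}^{n-1} k_p_x * q * v^(k+1)
With constant q=0.026, v=0.943396
Sum = 0.209852
NSP = 153238 * 0.209852
= 32157.2844


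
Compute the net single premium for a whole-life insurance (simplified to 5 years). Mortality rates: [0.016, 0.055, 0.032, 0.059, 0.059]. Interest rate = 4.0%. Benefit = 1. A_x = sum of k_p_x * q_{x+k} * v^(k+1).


v = 0.961538
Year 0: k_p_x=1.0, q=0.016, term=0.015385
Year 1: k_p_x=0.984, q=0.055, term=0.050037
Year 2: k_p_x=0.92988, q=0.032, term=0.026453
Year 3: k_p_x=0.900124, q=0.059, term=0.045396
Year 4: k_p_x=0.847017, q=0.059, term=0.041075
A_x = 0.1783


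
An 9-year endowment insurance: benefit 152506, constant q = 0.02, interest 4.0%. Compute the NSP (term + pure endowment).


Term component = 21057.0057
Pure endowment = 9_p_x * v^9 * benefit = 0.833748 * 0.702587 * 152506 = 89334.9828
NSP = 110391.9885


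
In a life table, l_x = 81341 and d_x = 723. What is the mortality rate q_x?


q_x = d_x / l_x
= 723 / 81341
= 0.0089


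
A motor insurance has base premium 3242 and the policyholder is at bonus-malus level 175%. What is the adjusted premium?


adjusted = base * BM_level / 100
= 3242 * 175 / 100
= 3242 * 1.75
= 5673.5


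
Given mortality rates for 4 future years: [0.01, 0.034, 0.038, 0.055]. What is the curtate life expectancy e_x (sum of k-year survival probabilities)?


e_x = sum_{k=1}^{n} k_p_x
k_p_x values:
  1_p_x = 0.99
  2_p_x = 0.95634
  3_p_x = 0.919999
  4_p_x = 0.869399
e_x = 3.7357


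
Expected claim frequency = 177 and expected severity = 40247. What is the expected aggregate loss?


E[S] = E[N] * E[X]
= 177 * 40247
= 7.1237e+06


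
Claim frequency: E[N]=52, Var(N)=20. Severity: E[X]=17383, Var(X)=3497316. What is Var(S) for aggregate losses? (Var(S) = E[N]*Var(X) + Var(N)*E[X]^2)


Var(S) = E[N]*Var(X) + Var(N)*E[X]^2
= 52*3497316 + 20*17383^2
= 181860432 + 6043373780
= 6.2252e+09


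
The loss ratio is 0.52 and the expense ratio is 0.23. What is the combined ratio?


Combined ratio = loss ratio + expense ratio
= 0.52 + 0.23
= 0.75


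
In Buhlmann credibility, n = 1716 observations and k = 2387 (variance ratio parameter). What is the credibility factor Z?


Z = n / (n + k)
= 1716 / (1716 + 2387)
= 1716 / 4103
= 0.4182


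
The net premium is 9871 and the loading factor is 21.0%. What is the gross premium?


Gross = net * (1 + loading)
= 9871 * (1 + 0.21)
= 9871 * 1.21
= 11943.91


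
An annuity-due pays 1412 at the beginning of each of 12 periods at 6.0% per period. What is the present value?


PV_due = PMT * (1-(1+i)^(-n))/i * (1+i)
PV_immediate = 11837.9876
PV_due = 11837.9876 * 1.06
= 12548.2669


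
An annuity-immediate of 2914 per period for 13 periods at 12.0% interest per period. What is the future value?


FV = PMT * ((1+i)^n - 1) / i
= 2914 * ((1.12)^13 - 1) / 0.12
= 2914 * (4.363493 - 1) / 0.12
= 81676.8244


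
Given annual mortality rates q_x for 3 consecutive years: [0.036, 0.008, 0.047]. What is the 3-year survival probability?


p_k = 1 - q_k for each year
Survival = product of (1 - q_k)
= 0.964 * 0.992 * 0.953
= 0.9113


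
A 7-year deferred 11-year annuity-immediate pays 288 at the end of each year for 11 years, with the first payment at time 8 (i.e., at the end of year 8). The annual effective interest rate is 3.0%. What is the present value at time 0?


PV at time 7 of the 11-year annuity-immediate:
a_n = 288 * (1-(1+0.03)^(-11))/0.03 = 2664.7557
Discount back 7 years to time 0:
PV = 2664.7557 * (1+0.03)^(-7)
= 2664.7557 * 0.813092
= 2166.6903


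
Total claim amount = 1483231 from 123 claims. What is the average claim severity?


severity = total / number
= 1483231 / 123
= 12058.7886


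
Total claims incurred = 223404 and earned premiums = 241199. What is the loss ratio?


Loss ratio = claims / premiums
= 223404 / 241199
= 0.9262


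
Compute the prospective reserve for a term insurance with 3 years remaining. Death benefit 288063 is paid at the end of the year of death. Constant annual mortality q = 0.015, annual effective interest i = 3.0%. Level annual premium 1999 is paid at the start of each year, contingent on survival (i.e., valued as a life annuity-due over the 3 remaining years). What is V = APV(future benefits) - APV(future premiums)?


v = 1/(1+i) = 0.970874
APV(future benefits) per unit = sum_{k=0}^{2} k_p_x * q * v^(k+1) = 0.041808
APV(future benefits) = 288063 * 0.041808 = 12043.4419
Life annuity-due factor ä_{x:3} = sum_{k=0}^{2} k_p_x * v^k = 2.870841
APV(future premiums) = 1999 * 2.870841 = 5738.8108
V = 12043.4419 - 5738.8108
= 6304.6312


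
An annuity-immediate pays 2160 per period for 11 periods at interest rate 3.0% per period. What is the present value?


PV = PMT * (1 - (1+i)^(-n)) / i
= 2160 * (1 - (1+0.03)^(-11)) / 0.03
= 2160 * (1 - 0.722421) / 0.03
= 2160 * 9.252624
= 19985.6681


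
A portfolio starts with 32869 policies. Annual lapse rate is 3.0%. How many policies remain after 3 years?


remaining = initial * (1 - lapse)^years
= 32869 * (1 - 0.03)^3
= 32869 * 0.912673
= 29998.6488


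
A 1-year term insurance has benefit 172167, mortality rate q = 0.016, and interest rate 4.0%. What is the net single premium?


NSP = benefit * q * v
v = 1/(1+i) = 0.961538
NSP = 172167 * 0.016 * 0.961538
= 2648.7231


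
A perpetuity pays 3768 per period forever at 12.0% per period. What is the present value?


PV = PMT / i
= 3768 / 0.12
= 31400.0


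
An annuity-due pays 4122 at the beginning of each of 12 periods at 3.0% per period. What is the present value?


PV_due = PMT * (1-(1+i)^(-n))/i * (1+i)
PV_immediate = 41030.4045
PV_due = 41030.4045 * 1.03
= 42261.3166


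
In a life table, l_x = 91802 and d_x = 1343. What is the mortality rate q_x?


q_x = d_x / l_x
= 1343 / 91802
= 0.0146


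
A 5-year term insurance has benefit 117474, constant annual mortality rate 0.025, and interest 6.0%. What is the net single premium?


NSP = benefit * sum_{k=0}^{n-1} k_p_x * q * v^(k+1)
With constant q=0.025, v=0.943396
Sum = 0.100469
NSP = 117474 * 0.100469
= 11802.476


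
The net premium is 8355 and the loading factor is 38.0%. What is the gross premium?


Gross = net * (1 + loading)
= 8355 * (1 + 0.38)
= 8355 * 1.38
= 11529.9


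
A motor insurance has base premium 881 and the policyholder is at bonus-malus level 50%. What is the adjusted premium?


adjusted = base * BM_level / 100
= 881 * 50 / 100
= 881 * 0.5
= 440.5


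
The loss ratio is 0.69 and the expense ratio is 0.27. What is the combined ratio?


Combined ratio = loss ratio + expense ratio
= 0.69 + 0.27
= 0.96


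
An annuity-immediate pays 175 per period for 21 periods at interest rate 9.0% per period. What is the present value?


PV = PMT * (1 - (1+i)^(-n)) / i
= 175 * (1 - (1+0.09)^(-21)) / 0.09
= 175 * (1 - 0.163698) / 0.09
= 175 * 9.292244
= 1626.1427


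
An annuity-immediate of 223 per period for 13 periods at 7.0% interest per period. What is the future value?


FV = PMT * ((1+i)^n - 1) / i
= 223 * ((1.07)^13 - 1) / 0.07
= 223 * (2.409845 - 1) / 0.07
= 4491.3634


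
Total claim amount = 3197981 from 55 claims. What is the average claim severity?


severity = total / number
= 3197981 / 55
= 58145.1091


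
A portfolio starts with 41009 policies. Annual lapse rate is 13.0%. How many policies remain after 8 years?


remaining = initial * (1 - lapse)^years
= 41009 * (1 - 0.13)^8
= 41009 * 0.328212
= 13459.6324


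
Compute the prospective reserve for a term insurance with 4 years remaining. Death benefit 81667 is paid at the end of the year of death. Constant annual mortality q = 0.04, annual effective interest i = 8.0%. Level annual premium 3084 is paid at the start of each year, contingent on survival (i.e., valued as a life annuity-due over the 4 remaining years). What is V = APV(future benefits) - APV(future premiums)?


v = 1/(1+i) = 0.925926
APV(future benefits) per unit = sum_{k=0}^{3} k_p_x * q * v^(k+1) = 0.125235
APV(future benefits) = 81667 * 0.125235 = 10227.5646
Life annuity-due factor ä_{x:4} = sum_{k=0}^{3} k_p_x * v^k = 3.381344
APV(future premiums) = 3084 * 3.381344 = 10428.0658
V = 10227.5646 - 10428.0658
= -200.5012
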